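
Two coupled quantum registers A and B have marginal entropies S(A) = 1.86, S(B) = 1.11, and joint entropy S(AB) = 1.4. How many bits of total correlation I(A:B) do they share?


I(A:B) = S(A) + S(B) - S(AB)
= 1.86 + 1.11 - 1.4
= 1.5700

1.5700


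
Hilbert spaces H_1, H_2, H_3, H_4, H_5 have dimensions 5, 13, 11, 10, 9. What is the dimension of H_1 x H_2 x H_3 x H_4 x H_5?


dim(H_1 x H_2 x H_3 x H_4 x H_5) = 5 * 13 * 11 * 10 * 9
= 65 * 11 * 10 * 9
= 715 * 10 * 9
= 7150 * 9
= 64350

64350


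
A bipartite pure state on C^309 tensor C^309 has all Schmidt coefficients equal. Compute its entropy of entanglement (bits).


For a maximally entangled state in d x d:
S = log2(d) = log2(309)
= 8.2715

8.2715


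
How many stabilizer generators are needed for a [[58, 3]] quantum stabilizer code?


For an [[n,k]] stabilizer code:
Number of stabilizer generators = n - k
= 58 - 3
= 55

55


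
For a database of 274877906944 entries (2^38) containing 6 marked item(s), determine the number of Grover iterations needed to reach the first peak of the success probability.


After j Grover iterations the success probability is P(j) = sin^2((2j+1)*theta), where sin(theta) = sqrt(k/N).
N = 2^38 = 274877906944, k = 6
sin(theta) = sqrt(k/N) = 4.672030912e-06
theta = arcsin(sqrt(k/N)) = 4.672030912e-06 rad
P(j) reaches its first maximum when (2j+1)*theta is as close as possible to pi/2, i.e. j = round(pi/(4*theta) - 1/2).
pi/(4*theta) - 1/2 = 168105.8713
(For comparison, the common estimate pi/4 * sqrt(N/k) = 168106.3713; the exact maximiser is used here.)
Optimal iterations = 168106

168106


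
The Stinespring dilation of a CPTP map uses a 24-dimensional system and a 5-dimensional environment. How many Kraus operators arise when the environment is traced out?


Tracing out the environment in an orthonormal basis {|i>_E} gives Kraus operators K_i = <i|_E U |0>_E.
Number of Kraus operators = dim(H_env) = d_env
= 5

5


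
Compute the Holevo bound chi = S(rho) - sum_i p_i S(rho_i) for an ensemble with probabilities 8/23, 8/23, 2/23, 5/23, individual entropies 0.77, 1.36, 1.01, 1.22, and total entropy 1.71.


chi = S(rho) - sum_i p_i * S(rho_i)
Weighted entropy = 8/23 * 0.77 + 8/23 * 1.36 + 2/23 * 1.01 + 5/23 * 1.22
= 1.0939
chi = 1.71 - 1.0939
= 0.6161

0.6161


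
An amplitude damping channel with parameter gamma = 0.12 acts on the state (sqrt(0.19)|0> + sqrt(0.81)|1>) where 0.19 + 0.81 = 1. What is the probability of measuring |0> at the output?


For amplitude damping with parameter gamma on state sqrt(a)|0> + sqrt(b)|1>:
alpha^2 = 0.19, beta^2 = 0.81
P(|0>) = alpha^2 + gamma * beta^2
= 0.19 + 0.12 * 0.81
= 0.19 + 0.0972
= 0.2872

0.2872


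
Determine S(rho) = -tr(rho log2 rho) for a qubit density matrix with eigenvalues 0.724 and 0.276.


S = -p*log2(p) - (1-p)*log2(1-p)
p = 0.7240, 1-p = 0.2760
= -0.7240 * log2(0.7240) - 0.2760 * log2(0.2760)
= -(-0.3373) - (-0.5126)
= 0.8499

0.8499


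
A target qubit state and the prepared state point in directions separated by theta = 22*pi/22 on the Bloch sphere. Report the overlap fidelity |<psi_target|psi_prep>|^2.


For states separated by angle theta on Bloch sphere:
F = cos^2(theta/2)
theta = 22*pi/22 = 3.1416
theta/2 = 1.5708
cos(theta/2) = 0.0000
F = 0.0000

0.0000


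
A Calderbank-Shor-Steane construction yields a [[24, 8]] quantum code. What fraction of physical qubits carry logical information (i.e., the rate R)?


Code rate R = k/n
= 8/24
= 0.3333

0.3333


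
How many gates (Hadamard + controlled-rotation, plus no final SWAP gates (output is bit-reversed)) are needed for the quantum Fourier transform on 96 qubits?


Hadamard gates: 96
Controlled rotations: n*(n-1)/2 = 96*95/2 = 4560
SWAP gates: 0 (omitted)
Total = 96 + 4560
= 4656

4656


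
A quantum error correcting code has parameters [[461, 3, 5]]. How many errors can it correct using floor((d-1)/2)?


Code parameters: [[461, 3, 5]], distance d = 5.
Number of correctable errors = floor((d-1)/2)
= floor((5 - 1)/2)
= floor(4/2)
= 2

2


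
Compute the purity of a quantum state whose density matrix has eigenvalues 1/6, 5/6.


tr(rho^2) = sum of eigenvalues squared
= (1/6)^2 + (5/6)^2
= (1 + 25) / 36
= 26/36
= 0.7222

0.7222


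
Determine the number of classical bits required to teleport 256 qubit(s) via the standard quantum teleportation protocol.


Quantum teleportation requires 2 classical bits per qubit teleported.
256 qubit(s) -> 2 * 256 = 512 classical bits

512


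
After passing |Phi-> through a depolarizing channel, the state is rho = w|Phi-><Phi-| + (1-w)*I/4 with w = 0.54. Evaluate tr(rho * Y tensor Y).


|Phi-> = (|00> - |11>)/sqrt(2)
For the pure Bell state, <Y_A Y_B> = +1 (Bell-state Pauli correlator).
The maximally-mixed part I/4 has tr(I/4 * P tensor P) = 0 for any traceless Pauli P.
So <Y_A Y_B>_rho = w * (+1) + (1 - w) * 0
= 0.54 * (+1)
= 0.5400

0.5400


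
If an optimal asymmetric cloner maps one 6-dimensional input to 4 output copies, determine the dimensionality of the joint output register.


Output space = H^(tensor 4) where dim(H) = 6
dim = 6^4
= 36 (after 2 factors)
= 216 (after 3 factors)
= 1296 (after 4 factors)
= 1296

1296


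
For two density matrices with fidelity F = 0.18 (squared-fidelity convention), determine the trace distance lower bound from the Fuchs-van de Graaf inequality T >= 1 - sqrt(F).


Fuchs-van de Graaf (squared-fidelity convention): 1 - sqrt(F) <= T <= sqrt(1 - F).
Lower bound: T >= 1 - sqrt(F)
sqrt(F) = sqrt(0.18) = 0.4243
T >= 1 - 0.4243
T >= 0.5757

0.5757


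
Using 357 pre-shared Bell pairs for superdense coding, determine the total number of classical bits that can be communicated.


Superdense coding allows 2 classical bits per shared entangled pair.
357 pair(s) -> 2 * 357 = 714 classical bits

714


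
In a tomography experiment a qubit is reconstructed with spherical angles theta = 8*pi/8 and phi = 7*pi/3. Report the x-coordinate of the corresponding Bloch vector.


theta = 3.1416, phi = 7.3304
r_x = sin(theta)*cos(phi) = 0.0000 * 0.5000
r_x = 0.0000

0.0000


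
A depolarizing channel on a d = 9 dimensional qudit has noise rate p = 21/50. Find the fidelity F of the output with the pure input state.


F = (1-p) + p/d
= (1 - 0.4200) + 0.4200/9
= 0.5800 + 0.0467
= 0.6267

0.6267


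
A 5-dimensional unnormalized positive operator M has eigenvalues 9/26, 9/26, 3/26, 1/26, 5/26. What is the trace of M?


tr(M) = sum of eigenvalues
= 9/26 + 9/26 + 3/26 + 1/26 + 5/26
= 27/26
= 1.0385

1.0385


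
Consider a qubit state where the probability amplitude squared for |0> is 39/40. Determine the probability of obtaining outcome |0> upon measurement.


|alpha|^2 = 39/40 = 0.9750
|beta|^2 = 1 - 39/40 = 1/40 = 0.0250
P(|0>) = |alpha|^2 = 0.9750

0.9750


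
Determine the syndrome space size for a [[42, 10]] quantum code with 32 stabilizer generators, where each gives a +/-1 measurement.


Each stabilizer generator gives a binary (+1 or -1) measurement outcome.
With 32 independent generators:
Total syndromes = 2^32
= 4294967296

4294967296


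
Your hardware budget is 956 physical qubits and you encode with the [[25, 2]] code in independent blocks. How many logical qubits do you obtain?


Each code block uses 25 physical qubits for 2 logical qubit(s).
Number of complete blocks = floor(956 / 25) = 38
Logical qubits = 38 * 2
= 76

76


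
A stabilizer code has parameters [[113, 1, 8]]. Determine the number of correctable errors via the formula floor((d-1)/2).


Code parameters: [[113, 1, 8]], distance d = 8.
Number of correctable errors = floor((d-1)/2)
= floor((8 - 1)/2)
= floor(7/2)
= 3

3


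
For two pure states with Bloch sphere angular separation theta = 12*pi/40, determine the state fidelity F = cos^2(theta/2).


For states separated by angle theta on Bloch sphere:
F = cos^2(theta/2)
theta = 12*pi/40 = 0.9425
theta/2 = 0.4712
cos(theta/2) = 0.8910
F = 0.7939

0.7939


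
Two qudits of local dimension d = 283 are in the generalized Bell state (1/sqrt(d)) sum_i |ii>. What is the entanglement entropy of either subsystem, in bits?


For a maximally entangled state in d x d:
S = log2(d) = log2(283)
= 8.1447

8.1447


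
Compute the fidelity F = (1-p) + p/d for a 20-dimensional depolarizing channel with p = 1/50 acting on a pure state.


F = (1-p) + p/d
= (1 - 0.0200) + 0.0200/20
= 0.9800 + 0.0010
= 0.9810

0.9810


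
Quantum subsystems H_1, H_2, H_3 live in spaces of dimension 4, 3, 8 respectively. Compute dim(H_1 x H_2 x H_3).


dim(H_1 x H_2 x H_3) = 4 * 3 * 8
= 12 * 8
= 96

96


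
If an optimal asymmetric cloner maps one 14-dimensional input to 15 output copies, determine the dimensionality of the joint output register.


Output space = H^(tensor 15) where dim(H) = 14
dim = 14^15
= 196 (after 2 factors)
= 2744 (after 3 factors)
= 38416 (after 4 factors)
= 537824 (after 5 factors)
= 7529536 (after 6 factors)
= 105413504 (after 7 factors)
= 1475789056 (after 8 factors)
= 20661046784 (after 9 factors)
= 289254654976 (after 10 factors)
= 4049565169664 (after 11 factors)
= 56693912375296 (after 12 factors)
= 793714773254144 (after 13 factors)
= 11112006825558016 (after 14 factors)
= 155568095557812224 (after 15 factors)
= 155568095557812224

155568095557812224


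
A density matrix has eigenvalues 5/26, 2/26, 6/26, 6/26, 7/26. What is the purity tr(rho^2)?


tr(rho^2) = sum of eigenvalues squared
= (5/26)^2 + (2/26)^2 + (6/26)^2 + (6/26)^2 + (7/26)^2
= (25 + 4 + 36 + 36 + 49) / 676
= 150/676
= 0.2219

0.2219


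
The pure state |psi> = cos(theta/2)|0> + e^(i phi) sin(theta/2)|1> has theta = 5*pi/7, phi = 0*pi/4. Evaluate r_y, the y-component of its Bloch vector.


theta = 2.2440, phi = 0.0000
r_y = sin(theta)*sin(phi) = 0.7818 * 0.0000
r_y = 0.0000

0.0000


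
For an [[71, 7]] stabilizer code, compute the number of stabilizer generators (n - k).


For an [[n,k]] stabilizer code:
Number of stabilizer generators = n - k
= 71 - 7
= 64

64


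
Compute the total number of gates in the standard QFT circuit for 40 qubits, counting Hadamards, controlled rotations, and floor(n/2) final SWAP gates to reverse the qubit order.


Hadamard gates: 40
Controlled rotations: n*(n-1)/2 = 40*39/2 = 780
SWAP gates: floor(n/2) = floor(40/2) = 20
Total = 40 + 780 + 20
= 840

840


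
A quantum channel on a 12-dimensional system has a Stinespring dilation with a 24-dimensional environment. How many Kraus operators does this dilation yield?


Tracing out the environment in an orthonormal basis {|i>_E} gives Kraus operators K_i = <i|_E U |0>_E.
Number of Kraus operators = dim(H_env) = d_env
= 24

24


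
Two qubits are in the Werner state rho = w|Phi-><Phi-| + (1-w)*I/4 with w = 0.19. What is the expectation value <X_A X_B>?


|Phi-> = (|00> - |11>)/sqrt(2)
For the pure Bell state, <X_A X_B> = -1 (Bell-state Pauli correlator).
The maximally-mixed part I/4 has tr(I/4 * P tensor P) = 0 for any traceless Pauli P.
So <X_A X_B>_rho = w * (-1) + (1 - w) * 0
= 0.19 * (-1)
= -0.1900

-0.1900


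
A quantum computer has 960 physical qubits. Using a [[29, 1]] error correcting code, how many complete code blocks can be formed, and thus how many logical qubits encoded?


Each code block uses 29 physical qubits for 1 logical qubit(s).
Number of complete blocks = floor(960 / 29) = 33
Logical qubits = 33 * 1
= 33

33


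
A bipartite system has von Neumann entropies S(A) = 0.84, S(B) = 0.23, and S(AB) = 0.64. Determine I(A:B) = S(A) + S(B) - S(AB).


I(A:B) = S(A) + S(B) - S(AB)
= 0.84 + 0.23 - 0.64
= 0.4300

0.4300


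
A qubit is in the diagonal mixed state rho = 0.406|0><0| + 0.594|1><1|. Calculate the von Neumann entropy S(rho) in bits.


S = -p*log2(p) - (1-p)*log2(1-p)
p = 0.4060, 1-p = 0.5940
= -0.4060 * log2(0.4060) - 0.5940 * log2(0.5940)
= -(-0.5280) - (-0.4464)
= 0.9744

0.9744


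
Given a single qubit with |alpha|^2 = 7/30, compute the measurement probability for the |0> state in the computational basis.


|alpha|^2 = 7/30 = 0.2333
|beta|^2 = 1 - 7/30 = 23/30 = 0.7667
P(|0>) = |alpha|^2 = 0.2333

0.2333


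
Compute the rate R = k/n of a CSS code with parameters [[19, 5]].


Code rate R = k/n
= 5/19
= 0.2632

0.2632


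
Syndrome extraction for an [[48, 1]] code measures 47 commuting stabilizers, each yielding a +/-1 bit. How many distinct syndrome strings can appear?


Each stabilizer generator gives a binary (+1 or -1) measurement outcome.
With 47 independent generators:
Total syndromes = 2^47
= 140737488355328

140737488355328


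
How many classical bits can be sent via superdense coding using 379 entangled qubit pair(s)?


Superdense coding allows 2 classical bits per shared entangled pair.
379 pair(s) -> 2 * 379 = 758 classical bits

758


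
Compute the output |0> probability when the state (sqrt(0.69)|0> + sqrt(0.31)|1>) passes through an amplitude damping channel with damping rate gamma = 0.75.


For amplitude damping with parameter gamma on state sqrt(a)|0> + sqrt(b)|1>:
alpha^2 = 0.69, beta^2 = 0.31
P(|0>) = alpha^2 + gamma * beta^2
= 0.69 + 0.75 * 0.31
= 0.69 + 0.2325
= 0.9225

0.9225


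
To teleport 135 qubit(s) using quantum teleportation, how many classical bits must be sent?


Quantum teleportation requires 2 classical bits per qubit teleported.
135 qubit(s) -> 2 * 135 = 270 classical bits

270


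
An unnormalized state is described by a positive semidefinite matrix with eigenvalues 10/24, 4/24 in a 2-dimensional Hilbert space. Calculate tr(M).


tr(M) = sum of eigenvalues
= 10/24 + 4/24
= 14/24
= 0.5833

0.5833


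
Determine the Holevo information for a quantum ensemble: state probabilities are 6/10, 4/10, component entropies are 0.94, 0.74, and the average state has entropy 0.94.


chi = S(rho) - sum_i p_i * S(rho_i)
Weighted entropy = 6/10 * 0.94 + 4/10 * 0.74
= 0.8600
chi = 0.94 - 0.8600
= 0.0800

0.0800


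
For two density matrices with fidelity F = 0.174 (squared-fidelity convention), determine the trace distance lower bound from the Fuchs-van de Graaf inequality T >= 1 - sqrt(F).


Fuchs-van de Graaf (squared-fidelity convention): 1 - sqrt(F) <= T <= sqrt(1 - F).
Lower bound: T >= 1 - sqrt(F)
sqrt(F) = sqrt(0.174) = 0.4171
T >= 1 - 0.4171
T >= 0.5829

0.5829


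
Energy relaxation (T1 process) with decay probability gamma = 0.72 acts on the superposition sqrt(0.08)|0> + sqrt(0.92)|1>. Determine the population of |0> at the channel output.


For amplitude damping with parameter gamma on state sqrt(a)|0> + sqrt(b)|1>:
alpha^2 = 0.08, beta^2 = 0.92
P(|0>) = alpha^2 + gamma * beta^2
= 0.08 + 0.72 * 0.92
= 0.08 + 0.6624
= 0.7424

0.7424


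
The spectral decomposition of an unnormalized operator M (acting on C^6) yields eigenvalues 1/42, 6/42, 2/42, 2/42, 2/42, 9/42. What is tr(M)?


tr(M) = sum of eigenvalues
= 1/42 + 6/42 + 2/42 + 2/42 + 2/42 + 9/42
= 22/42
= 0.5238

0.5238


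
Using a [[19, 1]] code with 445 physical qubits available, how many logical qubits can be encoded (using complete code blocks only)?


Each code block uses 19 physical qubits for 1 logical qubit(s).
Number of complete blocks = floor(445 / 19) = 23
Logical qubits = 23 * 1
= 23

23


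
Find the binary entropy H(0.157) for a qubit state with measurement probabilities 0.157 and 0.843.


S = -p*log2(p) - (1-p)*log2(1-p)
p = 0.1570, 1-p = 0.8430
= -0.1570 * log2(0.1570) - 0.8430 * log2(0.8430)
= -(-0.4194) - (-0.2077)
= 0.6271

0.6271


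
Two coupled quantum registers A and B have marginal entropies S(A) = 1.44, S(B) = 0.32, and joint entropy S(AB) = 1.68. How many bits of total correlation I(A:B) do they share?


I(A:B) = S(A) + S(B) - S(AB)
= 1.44 + 0.32 - 1.68
= 0.0800

0.0800


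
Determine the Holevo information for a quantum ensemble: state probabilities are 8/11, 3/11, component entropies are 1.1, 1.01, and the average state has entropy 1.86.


chi = S(rho) - sum_i p_i * S(rho_i)
Weighted entropy = 8/11 * 1.1 + 3/11 * 1.01
= 1.0755
chi = 1.86 - 1.0755
= 0.7845

0.7845


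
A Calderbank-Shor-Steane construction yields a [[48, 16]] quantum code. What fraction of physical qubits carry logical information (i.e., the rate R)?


Code rate R = k/n
= 16/48
= 0.3333

0.3333


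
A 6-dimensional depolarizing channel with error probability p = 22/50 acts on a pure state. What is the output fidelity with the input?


F = (1-p) + p/d
= (1 - 0.4400) + 0.4400/6
= 0.5600 + 0.0733
= 0.6333

0.6333


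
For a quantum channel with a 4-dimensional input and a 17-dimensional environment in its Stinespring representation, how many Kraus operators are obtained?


Tracing out the environment in an orthonormal basis {|i>_E} gives Kraus operators K_i = <i|_E U |0>_E.
Number of Kraus operators = dim(H_env) = d_env
= 17

17


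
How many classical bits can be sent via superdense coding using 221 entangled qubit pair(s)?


Superdense coding allows 2 classical bits per shared entangled pair.
221 pair(s) -> 2 * 221 = 442 classical bits

442


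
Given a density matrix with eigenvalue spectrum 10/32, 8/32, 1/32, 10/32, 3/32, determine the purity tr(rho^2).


tr(rho^2) = sum of eigenvalues squared
= (10/32)^2 + (8/32)^2 + (1/32)^2 + (10/32)^2 + (3/32)^2
= (100 + 64 + 1 + 100 + 9) / 1024
= 274/1024
= 0.2676

0.2676


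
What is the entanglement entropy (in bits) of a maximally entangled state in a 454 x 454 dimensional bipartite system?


For a maximally entangled state in d x d:
S = log2(d) = log2(454)
= 8.8265

8.8265


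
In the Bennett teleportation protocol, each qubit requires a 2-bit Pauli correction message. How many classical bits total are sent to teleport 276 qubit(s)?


Quantum teleportation requires 2 classical bits per qubit teleported.
276 qubit(s) -> 2 * 276 = 552 classical bits

552


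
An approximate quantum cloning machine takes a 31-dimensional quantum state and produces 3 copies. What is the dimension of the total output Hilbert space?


Output space = H^(tensor 3) where dim(H) = 31
dim = 31^3
= 961 (after 2 factors)
= 29791 (after 3 factors)
= 29791

29791


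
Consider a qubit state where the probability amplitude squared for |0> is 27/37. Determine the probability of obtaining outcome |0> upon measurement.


|alpha|^2 = 27/37 = 0.7297
|beta|^2 = 1 - 27/37 = 10/37 = 0.2703
P(|0>) = |alpha|^2 = 0.7297

0.7297


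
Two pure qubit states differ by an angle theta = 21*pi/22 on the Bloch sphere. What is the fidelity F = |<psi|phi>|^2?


For states separated by angle theta on Bloch sphere:
F = cos^2(theta/2)
theta = 21*pi/22 = 2.9988
theta/2 = 1.4994
cos(theta/2) = 0.0713
F = 0.0051

0.0051


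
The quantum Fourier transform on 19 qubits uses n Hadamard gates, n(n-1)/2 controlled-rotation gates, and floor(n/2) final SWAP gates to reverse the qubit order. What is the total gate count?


Hadamard gates: 19
Controlled rotations: n*(n-1)/2 = 19*18/2 = 171
SWAP gates: floor(n/2) = floor(19/2) = 9
Total = 19 + 171 + 9
= 199

199


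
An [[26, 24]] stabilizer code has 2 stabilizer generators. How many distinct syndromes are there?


Each stabilizer generator gives a binary (+1 or -1) measurement outcome.
With 2 independent generators:
Total syndromes = 2^2
= 4

4


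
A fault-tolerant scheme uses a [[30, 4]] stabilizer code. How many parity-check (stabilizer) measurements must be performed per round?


For an [[n,k]] stabilizer code:
Number of stabilizer generators = n - k
= 30 - 4
= 26

26


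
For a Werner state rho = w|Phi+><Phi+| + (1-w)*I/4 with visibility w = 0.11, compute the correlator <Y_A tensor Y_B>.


|Phi+> = (|00> + |11>)/sqrt(2)
For the pure Bell state, <Y_A Y_B> = -1 (Bell-state Pauli correlator).
The maximally-mixed part I/4 has tr(I/4 * P tensor P) = 0 for any traceless Pauli P.
So <Y_A Y_B>_rho = w * (-1) + (1 - w) * 0
= 0.11 * (-1)
= -0.1100

-0.1100


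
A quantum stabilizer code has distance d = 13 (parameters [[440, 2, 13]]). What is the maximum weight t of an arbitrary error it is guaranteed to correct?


Code parameters: [[440, 2, 13]], distance d = 13.
Number of correctable errors = floor((d-1)/2)
= floor((13 - 1)/2)
= floor(12/2)
= 6

6


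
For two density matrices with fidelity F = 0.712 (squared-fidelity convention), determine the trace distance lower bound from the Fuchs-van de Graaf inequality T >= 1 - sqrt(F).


Fuchs-van de Graaf (squared-fidelity convention): 1 - sqrt(F) <= T <= sqrt(1 - F).
Lower bound: T >= 1 - sqrt(F)
sqrt(F) = sqrt(0.712) = 0.8438
T >= 1 - 0.8438
T >= 0.1562

0.1562


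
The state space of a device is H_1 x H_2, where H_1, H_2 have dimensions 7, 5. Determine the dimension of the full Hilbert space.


dim(H_1 x H_2) = 7 * 5
= 35

35


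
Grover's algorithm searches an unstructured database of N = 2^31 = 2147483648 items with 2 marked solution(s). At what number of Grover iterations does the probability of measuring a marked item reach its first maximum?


After j Grover iterations the success probability is P(j) = sin^2((2j+1)*theta), where sin(theta) = sqrt(k/N).
N = 2^31 = 2147483648, k = 2
sin(theta) = sqrt(k/N) = 3.051757812e-05
theta = arcsin(sqrt(k/N)) = 3.051757813e-05 rad
P(j) reaches its first maximum when (2j+1)*theta is as close as possible to pi/2, i.e. j = round(pi/(4*theta) - 1/2).
pi/(4*theta) - 1/2 = 25735.4270
(For comparison, the common estimate pi/4 * sqrt(N/k) = 25735.9270; the exact maximiser is used here.)
Optimal iterations = 25735

25735


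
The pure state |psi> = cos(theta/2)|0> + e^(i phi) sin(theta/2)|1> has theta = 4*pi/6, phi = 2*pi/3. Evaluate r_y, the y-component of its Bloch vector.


theta = 2.0944, phi = 2.0944
r_y = sin(theta)*sin(phi) = 0.8660 * 0.8660
r_y = 0.7500

0.7500


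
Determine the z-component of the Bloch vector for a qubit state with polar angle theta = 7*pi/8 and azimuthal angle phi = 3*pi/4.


theta = 2.7489, phi = 2.3562
r_z = cos(theta) = -0.9239

-0.9239


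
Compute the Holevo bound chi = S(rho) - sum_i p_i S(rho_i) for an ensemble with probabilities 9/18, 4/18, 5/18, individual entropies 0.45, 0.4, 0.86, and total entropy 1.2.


chi = S(rho) - sum_i p_i * S(rho_i)
Weighted entropy = 9/18 * 0.45 + 4/18 * 0.4 + 5/18 * 0.86
= 0.5528
chi = 1.2 - 0.5528
= 0.6472

0.6472


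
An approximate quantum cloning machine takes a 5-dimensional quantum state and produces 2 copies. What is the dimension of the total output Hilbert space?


Output space = H^(tensor 2) where dim(H) = 5
dim = 5^2
= 25

25


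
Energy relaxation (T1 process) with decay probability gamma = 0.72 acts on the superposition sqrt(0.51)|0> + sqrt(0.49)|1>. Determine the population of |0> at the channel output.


For amplitude damping with parameter gamma on state sqrt(a)|0> + sqrt(b)|1>:
alpha^2 = 0.51, beta^2 = 0.49
P(|0>) = alpha^2 + gamma * beta^2
= 0.51 + 0.72 * 0.49
= 0.51 + 0.3528
= 0.8628

0.8628


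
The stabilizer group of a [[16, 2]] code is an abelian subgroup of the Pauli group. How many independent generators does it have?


For an [[n,k]] stabilizer code:
Number of stabilizer generators = n - k
= 16 - 2
= 14

14


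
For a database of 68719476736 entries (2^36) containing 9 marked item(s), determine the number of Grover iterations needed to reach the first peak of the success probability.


After j Grover iterations the success probability is P(j) = sin^2((2j+1)*theta), where sin(theta) = sqrt(k/N).
N = 2^36 = 68719476736, k = 9
sin(theta) = sqrt(k/N) = 1.14440918e-05
theta = arcsin(sqrt(k/N)) = 1.14440918e-05 rad
P(j) reaches its first maximum when (2j+1)*theta is as close as possible to pi/2, i.e. j = round(pi/(4*theta) - 1/2).
pi/(4*theta) - 1/2 = 68628.6387
(For comparison, the common estimate pi/4 * sqrt(N/k) = 68629.1387; the exact maximiser is used here.)
Optimal iterations = 68629

68629


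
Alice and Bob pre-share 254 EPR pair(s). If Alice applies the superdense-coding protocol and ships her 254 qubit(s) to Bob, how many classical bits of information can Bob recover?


Superdense coding allows 2 classical bits per shared entangled pair.
254 pair(s) -> 2 * 254 = 508 classical bits

508


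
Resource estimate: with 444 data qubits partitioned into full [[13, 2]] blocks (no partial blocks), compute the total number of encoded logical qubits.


Each code block uses 13 physical qubits for 2 logical qubit(s).
Number of complete blocks = floor(444 / 13) = 34
Logical qubits = 34 * 2
= 68

68


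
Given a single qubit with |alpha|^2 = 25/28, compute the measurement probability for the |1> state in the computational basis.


|alpha|^2 = 25/28 = 0.8929
|beta|^2 = 1 - 25/28 = 3/28 = 0.1071
P(|1>) = |beta|^2 = 0.1071

0.1071


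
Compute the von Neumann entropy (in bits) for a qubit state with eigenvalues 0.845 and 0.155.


S = -p*log2(p) - (1-p)*log2(1-p)
p = 0.8450, 1-p = 0.1550
= -0.8450 * log2(0.8450) - 0.1550 * log2(0.1550)
= -(-0.2053) - (-0.4169)
= 0.6222

0.6222


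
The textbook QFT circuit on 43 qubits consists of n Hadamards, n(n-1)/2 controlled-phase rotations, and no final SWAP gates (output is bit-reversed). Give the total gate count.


Hadamard gates: 43
Controlled rotations: n*(n-1)/2 = 43*42/2 = 903
SWAP gates: 0 (omitted)
Total = 43 + 903
= 946

946


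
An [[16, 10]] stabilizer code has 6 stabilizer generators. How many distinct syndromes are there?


Each stabilizer generator gives a binary (+1 or -1) measurement outcome.
With 6 independent generators:
Total syndromes = 2^6
= 64

64


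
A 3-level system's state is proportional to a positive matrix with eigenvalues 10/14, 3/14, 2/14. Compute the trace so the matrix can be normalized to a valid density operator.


tr(M) = sum of eigenvalues
= 10/14 + 3/14 + 2/14
= 15/14
= 1.0714

1.0714


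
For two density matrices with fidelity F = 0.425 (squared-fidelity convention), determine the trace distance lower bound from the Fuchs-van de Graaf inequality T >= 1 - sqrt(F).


Fuchs-van de Graaf (squared-fidelity convention): 1 - sqrt(F) <= T <= sqrt(1 - F).
Lower bound: T >= 1 - sqrt(F)
sqrt(F) = sqrt(0.425) = 0.6519
T >= 1 - 0.6519
T >= 0.3481

0.3481


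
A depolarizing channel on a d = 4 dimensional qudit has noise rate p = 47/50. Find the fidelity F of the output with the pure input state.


F = (1-p) + p/d
= (1 - 0.9400) + 0.9400/4
= 0.0600 + 0.2350
= 0.2950

0.2950


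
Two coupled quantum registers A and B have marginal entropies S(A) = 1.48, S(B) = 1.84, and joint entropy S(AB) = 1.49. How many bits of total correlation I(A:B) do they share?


I(A:B) = S(A) + S(B) - S(AB)
= 1.48 + 1.84 - 1.49
= 1.8300

1.8300


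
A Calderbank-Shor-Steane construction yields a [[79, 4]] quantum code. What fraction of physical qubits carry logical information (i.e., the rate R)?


Code rate R = k/n
= 4/79
= 0.0506

0.0506


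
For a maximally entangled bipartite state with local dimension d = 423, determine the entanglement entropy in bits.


For a maximally entangled state in d x d:
S = log2(d) = log2(423)
= 8.7245

8.7245


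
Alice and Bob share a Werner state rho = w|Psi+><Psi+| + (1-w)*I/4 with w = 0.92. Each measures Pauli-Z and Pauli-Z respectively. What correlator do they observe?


|Psi+> = (|01> + |10>)/sqrt(2)
For the pure Bell state, <Z_A Z_B> = -1 (Bell-state Pauli correlator).
The maximally-mixed part I/4 has tr(I/4 * P tensor P) = 0 for any traceless Pauli P.
So <Z_A Z_B>_rho = w * (-1) + (1 - w) * 0
= 0.92 * (-1)
= -0.9200

-0.9200


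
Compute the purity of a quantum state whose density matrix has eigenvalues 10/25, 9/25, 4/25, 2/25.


tr(rho^2) = sum of eigenvalues squared
= (10/25)^2 + (9/25)^2 + (4/25)^2 + (2/25)^2
= (100 + 81 + 16 + 4) / 625
= 201/625
= 0.3216

0.3216


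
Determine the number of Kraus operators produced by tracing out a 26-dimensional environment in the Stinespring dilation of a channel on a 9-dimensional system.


Tracing out the environment in an orthonormal basis {|i>_E} gives Kraus operators K_i = <i|_E U |0>_E.
Number of Kraus operators = dim(H_env) = d_env
= 26

26


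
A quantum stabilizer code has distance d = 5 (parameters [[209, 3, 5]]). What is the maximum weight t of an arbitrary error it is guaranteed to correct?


Code parameters: [[209, 3, 5]], distance d = 5.
Number of correctable errors = floor((d-1)/2)
= floor((5 - 1)/2)
= floor(4/2)
= 2

2


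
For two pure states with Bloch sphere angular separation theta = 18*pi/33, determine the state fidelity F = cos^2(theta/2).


For states separated by angle theta on Bloch sphere:
F = cos^2(theta/2)
theta = 18*pi/33 = 1.7136
theta/2 = 0.8568
cos(theta/2) = 0.6549
F = 0.4288

0.4288


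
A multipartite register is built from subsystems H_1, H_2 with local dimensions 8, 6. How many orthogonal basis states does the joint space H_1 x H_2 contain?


dim(H_1 x H_2) = 8 * 6
= 48

48


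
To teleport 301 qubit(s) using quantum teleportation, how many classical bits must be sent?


Quantum teleportation requires 2 classical bits per qubit teleported.
301 qubit(s) -> 2 * 301 = 602 classical bits

602


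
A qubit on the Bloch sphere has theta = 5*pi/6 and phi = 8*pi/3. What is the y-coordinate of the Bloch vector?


theta = 2.6180, phi = 8.3776
r_y = sin(theta)*sin(phi) = 0.5000 * 0.8660
r_y = 0.4330

0.4330


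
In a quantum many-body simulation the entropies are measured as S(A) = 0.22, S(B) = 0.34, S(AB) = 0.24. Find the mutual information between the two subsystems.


I(A:B) = S(A) + S(B) - S(AB)
= 0.22 + 0.34 - 0.24
= 0.3200

0.3200


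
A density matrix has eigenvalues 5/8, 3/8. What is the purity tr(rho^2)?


tr(rho^2) = sum of eigenvalues squared
= (5/8)^2 + (3/8)^2
= (25 + 9) / 64
= 34/64
= 0.5312

0.5312


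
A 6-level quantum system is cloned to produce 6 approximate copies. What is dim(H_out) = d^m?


Output space = H^(tensor 6) where dim(H) = 6
dim = 6^6
= 36 (after 2 factors)
= 216 (after 3 factors)
= 1296 (after 4 factors)
= 7776 (after 5 factors)
= 46656 (after 6 factors)
= 46656

46656


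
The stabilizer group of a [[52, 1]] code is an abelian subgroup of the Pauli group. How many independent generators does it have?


For an [[n,k]] stabilizer code:
Number of stabilizer generators = n - k
= 52 - 1
= 51

51


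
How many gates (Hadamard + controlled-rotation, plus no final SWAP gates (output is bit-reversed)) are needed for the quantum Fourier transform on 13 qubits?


Hadamard gates: 13
Controlled rotations: n*(n-1)/2 = 13*12/2 = 78
SWAP gates: 0 (omitted)
Total = 13 + 78
= 91

91


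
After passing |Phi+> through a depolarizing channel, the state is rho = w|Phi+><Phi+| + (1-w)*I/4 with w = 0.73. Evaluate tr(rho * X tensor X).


|Phi+> = (|00> + |11>)/sqrt(2)
For the pure Bell state, <X_A X_B> = +1 (Bell-state Pauli correlator).
The maximally-mixed part I/4 has tr(I/4 * P tensor P) = 0 for any traceless Pauli P.
So <X_A X_B>_rho = w * (+1) + (1 - w) * 0
= 0.73 * (+1)
= 0.7300

0.7300


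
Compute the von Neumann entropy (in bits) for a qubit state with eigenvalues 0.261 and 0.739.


S = -p*log2(p) - (1-p)*log2(1-p)
p = 0.2610, 1-p = 0.7390
= -0.2610 * log2(0.2610) - 0.7390 * log2(0.7390)
= -(-0.5058) - (-0.3225)
= 0.8283

0.8283


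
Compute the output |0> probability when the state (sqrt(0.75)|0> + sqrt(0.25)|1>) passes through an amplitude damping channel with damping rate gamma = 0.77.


For amplitude damping with parameter gamma on state sqrt(a)|0> + sqrt(b)|1>:
alpha^2 = 0.75, beta^2 = 0.25
P(|0>) = alpha^2 + gamma * beta^2
= 0.75 + 0.77 * 0.25
= 0.75 + 0.1925
= 0.9425

0.9425


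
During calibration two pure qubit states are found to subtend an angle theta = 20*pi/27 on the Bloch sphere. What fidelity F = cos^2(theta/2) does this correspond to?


For states separated by angle theta on Bloch sphere:
F = cos^2(theta/2)
theta = 20*pi/27 = 2.3271
theta/2 = 1.1636
cos(theta/2) = 0.3961
F = 0.1569

0.1569


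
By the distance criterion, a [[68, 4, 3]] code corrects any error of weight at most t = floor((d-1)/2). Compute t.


Code parameters: [[68, 4, 3]], distance d = 3.
Number of correctable errors = floor((d-1)/2)
= floor((3 - 1)/2)
= floor(2/2)
= 1

1


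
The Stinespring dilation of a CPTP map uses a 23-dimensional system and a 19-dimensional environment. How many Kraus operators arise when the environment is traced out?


Tracing out the environment in an orthonormal basis {|i>_E} gives Kraus operators K_i = <i|_E U |0>_E.
Number of Kraus operators = dim(H_env) = d_env
= 19

19


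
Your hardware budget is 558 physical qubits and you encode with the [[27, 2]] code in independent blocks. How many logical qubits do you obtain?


Each code block uses 27 physical qubits for 2 logical qubit(s).
Number of complete blocks = floor(558 / 27) = 20
Logical qubits = 20 * 2
= 40

40


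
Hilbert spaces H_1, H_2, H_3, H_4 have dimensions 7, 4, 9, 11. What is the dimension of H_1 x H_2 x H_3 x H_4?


dim(H_1 x H_2 x H_3 x H_4) = 7 * 4 * 9 * 11
= 28 * 9 * 11
= 252 * 11
= 2772

2772


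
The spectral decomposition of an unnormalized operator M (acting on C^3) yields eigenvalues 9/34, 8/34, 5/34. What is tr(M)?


tr(M) = sum of eigenvalues
= 9/34 + 8/34 + 5/34
= 22/34
= 0.6471

0.6471


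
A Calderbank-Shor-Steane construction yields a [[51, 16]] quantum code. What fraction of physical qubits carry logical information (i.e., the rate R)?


Code rate R = k/n
= 16/51
= 0.3137

0.3137


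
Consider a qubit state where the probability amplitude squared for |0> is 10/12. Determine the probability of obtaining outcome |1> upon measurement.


|alpha|^2 = 10/12 = 0.8333
|beta|^2 = 1 - 10/12 = 2/12 = 0.1667
P(|1>) = |beta|^2 = 0.1667

0.1667


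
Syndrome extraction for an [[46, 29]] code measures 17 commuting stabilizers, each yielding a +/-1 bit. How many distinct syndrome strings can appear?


Each stabilizer generator gives a binary (+1 or -1) measurement outcome.
With 17 independent generators:
Total syndromes = 2^17
= 131072

131072


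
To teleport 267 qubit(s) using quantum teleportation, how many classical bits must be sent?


Quantum teleportation requires 2 classical bits per qubit teleported.
267 qubit(s) -> 2 * 267 = 534 classical bits

534


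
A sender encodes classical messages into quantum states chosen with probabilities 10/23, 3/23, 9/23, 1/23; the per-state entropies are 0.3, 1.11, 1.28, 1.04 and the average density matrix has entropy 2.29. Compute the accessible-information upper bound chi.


chi = S(rho) - sum_i p_i * S(rho_i)
Weighted entropy = 10/23 * 0.3 + 3/23 * 1.11 + 9/23 * 1.28 + 1/23 * 1.04
= 0.8213
chi = 2.29 - 0.8213
= 1.4687

1.4687


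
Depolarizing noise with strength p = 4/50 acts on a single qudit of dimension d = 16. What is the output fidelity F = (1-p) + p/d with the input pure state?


F = (1-p) + p/d
= (1 - 0.0800) + 0.0800/16
= 0.9200 + 0.0050
= 0.9250

0.9250


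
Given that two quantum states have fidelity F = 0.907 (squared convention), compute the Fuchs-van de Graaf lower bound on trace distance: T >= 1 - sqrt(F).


Fuchs-van de Graaf (squared-fidelity convention): 1 - sqrt(F) <= T <= sqrt(1 - F).
Lower bound: T >= 1 - sqrt(F)
sqrt(F) = sqrt(0.907) = 0.9524
T >= 1 - 0.9524
T >= 0.0476

0.0476


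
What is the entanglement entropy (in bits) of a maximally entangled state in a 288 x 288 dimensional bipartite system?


For a maximally entangled state in d x d:
S = log2(d) = log2(288)
= 8.1699

8.1699


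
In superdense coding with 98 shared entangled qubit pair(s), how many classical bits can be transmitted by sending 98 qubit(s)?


Superdense coding allows 2 classical bits per shared entangled pair.
98 pair(s) -> 2 * 98 = 196 classical bits

196


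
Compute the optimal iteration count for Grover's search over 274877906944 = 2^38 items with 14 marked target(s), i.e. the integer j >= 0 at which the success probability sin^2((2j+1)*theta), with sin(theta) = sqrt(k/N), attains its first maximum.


After j Grover iterations the success probability is P(j) = sin^2((2j+1)*theta), where sin(theta) = sqrt(k/N).
N = 2^38 = 274877906944, k = 14
sin(theta) = sqrt(k/N) = 7.136645101e-06
theta = arcsin(sqrt(k/N)) = 7.136645101e-06 rad
P(j) reaches its first maximum when (2j+1)*theta is as close as possible to pi/2, i.e. j = round(pi/(4*theta) - 1/2).
pi/(4*theta) - 1/2 = 110050.9531
(For comparison, the common estimate pi/4 * sqrt(N/k) = 110051.4531; the exact maximiser is used here.)
Optimal iterations = 110051

110051


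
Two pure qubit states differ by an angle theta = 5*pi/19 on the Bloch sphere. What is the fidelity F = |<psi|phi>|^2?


For states separated by angle theta on Bloch sphere:
F = cos^2(theta/2)
theta = 5*pi/19 = 0.8267
theta/2 = 0.4134
cos(theta/2) = 0.9158
F = 0.8386

0.8386


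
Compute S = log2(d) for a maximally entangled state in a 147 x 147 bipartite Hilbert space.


For a maximally entangled state in d x d:
S = log2(d) = log2(147)
= 7.1997

7.1997


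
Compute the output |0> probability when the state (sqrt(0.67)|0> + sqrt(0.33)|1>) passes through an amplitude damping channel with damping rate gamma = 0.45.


For amplitude damping with parameter gamma on state sqrt(a)|0> + sqrt(b)|1>:
alpha^2 = 0.67, beta^2 = 0.33
P(|0>) = alpha^2 + gamma * beta^2
= 0.67 + 0.45 * 0.33
= 0.67 + 0.1485
= 0.8185

0.8185


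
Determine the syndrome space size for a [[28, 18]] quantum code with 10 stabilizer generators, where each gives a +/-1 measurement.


Each stabilizer generator gives a binary (+1 or -1) measurement outcome.
With 10 independent generators:
Total syndromes = 2^10
= 1024

1024


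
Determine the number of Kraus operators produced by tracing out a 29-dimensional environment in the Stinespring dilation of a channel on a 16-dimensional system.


Tracing out the environment in an orthonormal basis {|i>_E} gives Kraus operators K_i = <i|_E U |0>_E.
Number of Kraus operators = dim(H_env) = d_env
= 29

29


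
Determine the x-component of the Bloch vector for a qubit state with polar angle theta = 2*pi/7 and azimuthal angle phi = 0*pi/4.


theta = 0.8976, phi = 0.0000
r_x = sin(theta)*cos(phi) = 0.7818 * 1.0000
r_x = 0.7818

0.7818


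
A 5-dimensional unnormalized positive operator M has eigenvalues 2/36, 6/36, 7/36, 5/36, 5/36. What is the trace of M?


tr(M) = sum of eigenvalues
= 2/36 + 6/36 + 7/36 + 5/36 + 5/36
= 25/36
= 0.6944

0.6944


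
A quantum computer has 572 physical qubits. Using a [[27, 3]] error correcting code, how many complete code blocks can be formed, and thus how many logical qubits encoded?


Each code block uses 27 physical qubits for 3 logical qubit(s).
Number of complete blocks = floor(572 / 27) = 21
Logical qubits = 21 * 3
= 63

63


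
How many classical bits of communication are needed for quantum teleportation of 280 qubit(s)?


Quantum teleportation requires 2 classical bits per qubit teleported.
280 qubit(s) -> 2 * 280 = 560 classical bits

560


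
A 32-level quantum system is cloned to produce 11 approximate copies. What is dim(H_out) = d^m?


Output space = H^(tensor 11) where dim(H) = 32
dim = 32^11
= 1024 (after 2 factors)
= 32768 (after 3 factors)
= 1048576 (after 4 factors)
= 33554432 (after 5 factors)
= 1073741824 (after 6 factors)
= 34359738368 (after 7 factors)
= 1099511627776 (after 8 factors)
= 35184372088832 (after 9 factors)
= 1125899906842624 (after 10 factors)
= 36028797018963968 (after 11 factors)
= 36028797018963968

36028797018963968


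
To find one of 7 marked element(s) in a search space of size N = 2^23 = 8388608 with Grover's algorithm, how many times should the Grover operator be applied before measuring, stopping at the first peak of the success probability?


After j Grover iterations the success probability is P(j) = sin^2((2j+1)*theta), where sin(theta) = sqrt(k/N).
N = 2^23 = 8388608, k = 7
sin(theta) = sqrt(k/N) = 0.0009134905729
theta = arcsin(sqrt(k/N)) = 0.0009134907 rad
P(j) reaches its first maximum when (2j+1)*theta is as close as possible to pi/2, i.e. j = round(pi/(4*theta) - 1/2).
pi/(4*theta) - 1/2 = 859.2769
(For comparison, the common estimate pi/4 * sqrt(N/k) = 859.7770; the exact maximiser is used here.)
Optimal iterations = 859

859
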